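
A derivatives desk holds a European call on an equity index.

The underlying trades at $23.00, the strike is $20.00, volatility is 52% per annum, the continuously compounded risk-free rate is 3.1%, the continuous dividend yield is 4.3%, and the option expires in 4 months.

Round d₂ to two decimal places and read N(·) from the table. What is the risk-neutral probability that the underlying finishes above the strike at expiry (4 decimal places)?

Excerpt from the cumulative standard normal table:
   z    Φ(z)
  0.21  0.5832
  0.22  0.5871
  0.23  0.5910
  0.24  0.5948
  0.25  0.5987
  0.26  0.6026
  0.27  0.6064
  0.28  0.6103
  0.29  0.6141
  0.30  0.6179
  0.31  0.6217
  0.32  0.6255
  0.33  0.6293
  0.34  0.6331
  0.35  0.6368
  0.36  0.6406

0.6179

T = 0.3333;  σ√T = 0.3002
d₁ = [ln(23/20) + (0.031 − 0.043 + 0.52²/2)·0.3333] / 0.3002 = [0.1398 + 0.0411] / 0.3002 = 0.6023 ≈ 0.60
d₂ = d₁ − σ√T = 0.6023 − 0.3002 = 0.3021 ≈ 0.30
Pr(exercise) under Q = N(d₂) = 0.6179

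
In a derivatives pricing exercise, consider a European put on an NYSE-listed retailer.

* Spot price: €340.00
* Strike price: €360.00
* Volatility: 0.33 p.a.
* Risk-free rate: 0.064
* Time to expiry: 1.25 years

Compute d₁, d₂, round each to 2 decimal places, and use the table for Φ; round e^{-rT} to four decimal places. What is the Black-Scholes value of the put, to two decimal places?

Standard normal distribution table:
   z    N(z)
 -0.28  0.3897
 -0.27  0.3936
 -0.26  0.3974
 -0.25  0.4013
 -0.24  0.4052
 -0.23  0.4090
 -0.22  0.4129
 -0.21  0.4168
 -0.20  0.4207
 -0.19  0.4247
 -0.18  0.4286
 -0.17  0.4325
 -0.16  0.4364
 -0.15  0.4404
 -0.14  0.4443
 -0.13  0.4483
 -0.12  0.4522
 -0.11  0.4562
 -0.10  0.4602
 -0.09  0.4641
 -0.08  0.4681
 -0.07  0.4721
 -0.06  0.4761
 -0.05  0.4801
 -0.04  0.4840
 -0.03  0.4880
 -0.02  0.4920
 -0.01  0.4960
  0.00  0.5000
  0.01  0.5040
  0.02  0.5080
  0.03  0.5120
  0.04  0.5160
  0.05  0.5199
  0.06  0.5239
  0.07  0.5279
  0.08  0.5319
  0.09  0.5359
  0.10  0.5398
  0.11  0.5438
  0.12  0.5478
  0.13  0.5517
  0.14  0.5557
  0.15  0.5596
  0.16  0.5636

σ√T = 0.33·√1.25 = 0.3690
ln(S/K) + (r + σ²/2)T = ln(340/360) + (0.064 + 0.33²/2)·1.25 = -0.0572 + 0.1481 = 0.0909
d₁ = 0.0909 / 0.3690 = 0.2464 ≈ 0.25
d₂ = d₁ − σ√T = 0.2464 − 0.3690 = -0.1226 ≈ -0.12
exp(−rT) = exp(−0.064·1.25) = 0.9231
N(−d₂) = N(0.12) = 0.5478;  N(−d₁) = N(-0.25) = 0.4013
P = 360·0.9231·0.5478 − 340·0.4013 = 182.0427 − 136.4420 = 45.6007

€45.60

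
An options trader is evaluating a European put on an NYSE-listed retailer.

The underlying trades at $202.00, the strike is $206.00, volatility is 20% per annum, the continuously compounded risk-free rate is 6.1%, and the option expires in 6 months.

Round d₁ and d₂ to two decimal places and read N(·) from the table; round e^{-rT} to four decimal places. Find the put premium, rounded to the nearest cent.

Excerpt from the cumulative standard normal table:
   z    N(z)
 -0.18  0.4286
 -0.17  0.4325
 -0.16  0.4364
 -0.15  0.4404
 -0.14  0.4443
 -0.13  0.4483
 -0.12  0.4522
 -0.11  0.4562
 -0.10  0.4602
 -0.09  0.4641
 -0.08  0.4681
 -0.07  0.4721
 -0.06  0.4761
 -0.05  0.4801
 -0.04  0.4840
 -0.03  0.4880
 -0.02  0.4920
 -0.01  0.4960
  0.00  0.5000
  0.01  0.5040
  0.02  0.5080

$10.15

σ√T = 0.2·√0.5 = 0.1414
d₁ = [ln(202/206) + (0.061 + 0.2²/2)·0.5] / 0.1414 = [-0.0196 + 0.0405] / 0.1414 = 0.1477 ≈ 0.15
d₂ = d₁ − σ√T = 0.1477 − 0.1414 = 0.0063 ≈ 0.01
exp(−rT) = exp(−0.061·0.5) = 0.9700
P = 206·0.9700·N(-0.01) − 202·N(-0.15) = 206·0.9700·0.4960 − 202·0.4404 = 99.1107 − 88.9608 = 10.1499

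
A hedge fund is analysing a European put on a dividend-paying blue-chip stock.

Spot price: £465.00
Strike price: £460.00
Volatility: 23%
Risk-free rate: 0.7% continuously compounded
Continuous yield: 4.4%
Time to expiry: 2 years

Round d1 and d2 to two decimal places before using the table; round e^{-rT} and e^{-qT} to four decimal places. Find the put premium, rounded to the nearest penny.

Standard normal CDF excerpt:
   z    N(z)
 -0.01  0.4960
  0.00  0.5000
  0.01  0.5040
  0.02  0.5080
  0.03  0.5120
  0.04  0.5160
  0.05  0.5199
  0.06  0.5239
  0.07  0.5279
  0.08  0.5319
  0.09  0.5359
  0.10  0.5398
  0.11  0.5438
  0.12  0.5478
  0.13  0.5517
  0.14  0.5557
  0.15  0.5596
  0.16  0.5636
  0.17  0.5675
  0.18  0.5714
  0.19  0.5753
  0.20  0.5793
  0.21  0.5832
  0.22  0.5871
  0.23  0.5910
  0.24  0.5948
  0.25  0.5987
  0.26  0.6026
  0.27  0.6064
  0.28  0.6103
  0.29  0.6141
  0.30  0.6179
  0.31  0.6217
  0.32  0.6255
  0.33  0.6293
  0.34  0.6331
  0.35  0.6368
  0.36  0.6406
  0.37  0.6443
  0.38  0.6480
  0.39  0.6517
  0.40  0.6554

£72.55

σ√T = 0.23 × 1.4142 = 0.3253
d₁ = [ln(465/460) + (0.007 − 0.044 + 0.23²/2)·2] / 0.3253 = [0.0108 − 0.0211] / 0.3253 = -0.0316 ≈ -0.03
d₂ = d₁ − σ√T = -0.0316 − 0.3253 = -0.3569 ≈ -0.36
e^(−qT) = e^(−0.044·2) = 0.9158;  e^(−rT) = e^(−0.007·2) = 0.9861
N(−d₂) = N(0.36) = 0.6406;  N(−d₁) = N(0.03) = 0.5120
P = 460·0.9861·0.6406 − 465·0.9158·0.5120 = 290.5800 − 218.0337 = 72.5463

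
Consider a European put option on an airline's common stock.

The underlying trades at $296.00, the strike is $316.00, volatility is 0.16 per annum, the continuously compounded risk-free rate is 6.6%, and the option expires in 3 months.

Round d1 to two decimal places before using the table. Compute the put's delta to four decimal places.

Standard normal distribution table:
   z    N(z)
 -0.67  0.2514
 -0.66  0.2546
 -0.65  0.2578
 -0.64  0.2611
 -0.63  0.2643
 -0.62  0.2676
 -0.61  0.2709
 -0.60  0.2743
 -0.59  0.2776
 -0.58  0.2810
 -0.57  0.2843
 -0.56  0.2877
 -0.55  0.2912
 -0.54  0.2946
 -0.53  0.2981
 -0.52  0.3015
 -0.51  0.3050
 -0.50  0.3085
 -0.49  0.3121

σ√T = 0.16·√0.25 = 0.0800
d₁ = [ln(296/316) + (0.066 + ½·0.16²)·0.25] / (σ√T) = (-0.0654 + 0.0197) / 0.0800 = -0.5710 which rounds to -0.57
N(d₁) = N(-0.57) = 0.2843
Δ_put = N(d₁) − 1 = 0.2843 − 1 = -0.7157

-0.7157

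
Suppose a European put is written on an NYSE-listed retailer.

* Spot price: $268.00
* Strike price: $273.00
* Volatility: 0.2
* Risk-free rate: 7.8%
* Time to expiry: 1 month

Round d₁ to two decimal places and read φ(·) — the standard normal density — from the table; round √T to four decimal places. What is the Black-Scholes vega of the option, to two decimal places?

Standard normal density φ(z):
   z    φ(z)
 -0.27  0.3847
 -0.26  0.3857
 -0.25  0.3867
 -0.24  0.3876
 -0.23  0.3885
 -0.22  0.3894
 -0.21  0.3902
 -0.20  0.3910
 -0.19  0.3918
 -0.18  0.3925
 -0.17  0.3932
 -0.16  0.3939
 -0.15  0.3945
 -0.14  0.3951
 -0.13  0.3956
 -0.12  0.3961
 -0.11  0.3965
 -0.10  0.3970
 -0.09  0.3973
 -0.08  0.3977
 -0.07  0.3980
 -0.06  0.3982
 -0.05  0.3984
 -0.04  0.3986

30.37

σ√T = 0.2 × 0.2887 = 0.0577
ln(S/K) + (r + σ²/2)T = ln(268/273) + (0.078 + 0.2²/2)·0.08333 = -0.0185 + 0.0082 = -0.0103
d₁ = -0.0103 / 0.0577 = -0.1787 → -0.18
√T = √0.08333 = 0.2887
φ(d₁) = φ(-0.18) = 0.3925
vega = S·φ(d₁)·√T = 268·0.3925·0.2887 = 30.3684
(Call and put vega coincide under Black-Scholes.)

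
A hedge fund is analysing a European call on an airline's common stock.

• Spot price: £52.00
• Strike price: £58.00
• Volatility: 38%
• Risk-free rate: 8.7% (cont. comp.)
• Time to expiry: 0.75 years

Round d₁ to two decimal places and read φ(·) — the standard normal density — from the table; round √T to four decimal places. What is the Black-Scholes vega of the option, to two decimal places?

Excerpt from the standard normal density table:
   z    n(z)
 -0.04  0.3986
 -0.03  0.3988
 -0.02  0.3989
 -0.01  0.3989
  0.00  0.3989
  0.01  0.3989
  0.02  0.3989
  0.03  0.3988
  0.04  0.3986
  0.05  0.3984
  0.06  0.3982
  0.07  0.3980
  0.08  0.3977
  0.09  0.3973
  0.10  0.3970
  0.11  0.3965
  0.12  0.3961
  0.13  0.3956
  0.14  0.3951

17.96

σ√T = 0.38·√0.75 = 0.3291
d₁ = [ln(52/58) + (0.087 + 0.38²/2)·0.75] / 0.3291 = [-0.1092 + 0.1194] / 0.3291 = 0.0310 which rounds to 0.03
√T = √0.75 = 0.8660
φ(d₁) = φ(0.03) = 0.3988
vega = S·φ(d₁)·√T = 52·0.3988·0.8660 = 17.9588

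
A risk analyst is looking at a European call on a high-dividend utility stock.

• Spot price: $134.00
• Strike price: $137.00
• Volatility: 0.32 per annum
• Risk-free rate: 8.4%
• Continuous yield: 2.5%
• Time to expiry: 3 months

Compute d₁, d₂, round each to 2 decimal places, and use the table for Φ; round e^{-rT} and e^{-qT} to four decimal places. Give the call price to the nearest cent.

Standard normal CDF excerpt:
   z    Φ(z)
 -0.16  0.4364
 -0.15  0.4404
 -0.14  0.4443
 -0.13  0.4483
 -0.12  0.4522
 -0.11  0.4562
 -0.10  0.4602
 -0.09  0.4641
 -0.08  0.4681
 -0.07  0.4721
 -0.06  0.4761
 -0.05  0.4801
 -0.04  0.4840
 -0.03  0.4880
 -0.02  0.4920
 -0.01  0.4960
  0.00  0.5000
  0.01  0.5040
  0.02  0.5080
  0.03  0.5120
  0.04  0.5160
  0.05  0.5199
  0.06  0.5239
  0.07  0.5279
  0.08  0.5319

σ√T = 0.32 × 0.5000 = 0.1600
ln(S/K) + (r − q + σ²/2)T = ln(134/137) + (0.084 − 0.025 + 0.32²/2)·0.25 = -0.0221 + 0.0276 = 0.0054
d₁ = 0.0054 / 0.1600 = 0.0338 ⇒ 0.03
d₂ = d₁ − σ√T = 0.0338 − 0.1600 = -0.1262 ⇒ -0.13
exp(−qT) = exp(−0.025·0.25) = 0.9938;  exp(−rT) = exp(−0.084·0.25) = 0.9792
N(d₁) = N(0.03) = 0.5120;  N(d₂) = N(-0.13) = 0.4483
C = 134·0.9938·0.5120 − 137·0.9792·0.4483 = 68.1826 − 60.1396 = 8.0430

$8.04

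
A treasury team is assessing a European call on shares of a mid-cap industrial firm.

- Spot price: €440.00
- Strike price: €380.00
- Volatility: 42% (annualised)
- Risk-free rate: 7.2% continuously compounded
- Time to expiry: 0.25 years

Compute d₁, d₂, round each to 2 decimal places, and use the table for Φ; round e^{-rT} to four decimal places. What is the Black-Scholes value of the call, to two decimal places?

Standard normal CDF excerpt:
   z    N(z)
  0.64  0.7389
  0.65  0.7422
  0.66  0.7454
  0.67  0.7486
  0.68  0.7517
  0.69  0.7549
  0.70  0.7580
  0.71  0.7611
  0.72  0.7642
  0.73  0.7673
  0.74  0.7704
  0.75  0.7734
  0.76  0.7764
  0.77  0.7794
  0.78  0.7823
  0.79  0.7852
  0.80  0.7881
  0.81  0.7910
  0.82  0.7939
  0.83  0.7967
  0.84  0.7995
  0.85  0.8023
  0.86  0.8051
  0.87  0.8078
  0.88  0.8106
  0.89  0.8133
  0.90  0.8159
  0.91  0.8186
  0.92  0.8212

T = 0.25;  σ√T = 0.2100
d₁ = [ln(440/380) + (0.072 + 0.42²/2)·0.25] / 0.2100 = [0.1466 + 0.0400] / 0.2100 = 0.8888 which rounds to 0.89
d₂ = d₁ − σ√T = 0.8888 − 0.2100 = 0.6788 which rounds to 0.68
exp(−rT) = exp(−0.072·0.25) = 0.9822
C = 440·N(0.89) − 380·0.9822·N(0.68) = 440·0.8133 − 380·0.9822·0.7517 = 357.8520 − 280.5615 = 77.2905

€77.29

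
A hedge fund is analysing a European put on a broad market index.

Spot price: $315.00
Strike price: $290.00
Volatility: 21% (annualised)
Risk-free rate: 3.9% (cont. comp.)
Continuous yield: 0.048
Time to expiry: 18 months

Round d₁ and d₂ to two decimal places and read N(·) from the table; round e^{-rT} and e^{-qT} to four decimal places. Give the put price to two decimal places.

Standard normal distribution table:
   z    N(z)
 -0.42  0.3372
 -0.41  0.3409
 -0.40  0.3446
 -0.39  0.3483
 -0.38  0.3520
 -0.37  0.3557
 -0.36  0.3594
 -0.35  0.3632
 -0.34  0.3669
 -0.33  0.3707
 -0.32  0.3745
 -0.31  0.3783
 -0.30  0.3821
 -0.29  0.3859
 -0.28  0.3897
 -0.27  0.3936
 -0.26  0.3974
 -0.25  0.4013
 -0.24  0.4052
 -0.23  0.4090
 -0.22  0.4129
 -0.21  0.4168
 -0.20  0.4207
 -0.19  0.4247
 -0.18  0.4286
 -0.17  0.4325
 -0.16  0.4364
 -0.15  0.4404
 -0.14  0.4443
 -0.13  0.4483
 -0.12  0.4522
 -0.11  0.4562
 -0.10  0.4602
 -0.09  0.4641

σ√T = 0.21 × 1.2247 = 0.2572
d₁ = [ln(315/290) + (0.039 − 0.048 + 0.21²/2)·1.5] / 0.2572 = [0.0827 + 0.0196] / 0.2572 = 0.3976 ⇒ 0.40
d₂ = d₁ − σ√T = 0.3976 − 0.2572 = 0.1404 ⇒ 0.14
exp(−qT) = exp(−0.048·1.5) = 0.9305;  exp(−rT) = exp(−0.039·1.5) = 0.9432
N(−d₂) = N(-0.14) = 0.4443;  N(−d₁) = N(-0.40) = 0.3446
P = 290·0.9432·0.4443 − 315·0.9305·0.3446 = 121.5285 − 101.0048 = 20.5236

$20.52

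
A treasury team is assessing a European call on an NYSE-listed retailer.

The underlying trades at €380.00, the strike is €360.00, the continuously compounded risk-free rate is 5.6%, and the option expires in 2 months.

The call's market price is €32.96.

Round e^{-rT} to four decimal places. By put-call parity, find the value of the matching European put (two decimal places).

e^(−rT) = e^(−0.056·0.1667) = 0.9907
Put-call parity: C − P = S − K·e^(−rT) = 380 − 360·0.9907 = 380 − 356.6520 = 23.3480
P = C − (C − P) = 32.96 − (23.3480) = 9.6120

€9.61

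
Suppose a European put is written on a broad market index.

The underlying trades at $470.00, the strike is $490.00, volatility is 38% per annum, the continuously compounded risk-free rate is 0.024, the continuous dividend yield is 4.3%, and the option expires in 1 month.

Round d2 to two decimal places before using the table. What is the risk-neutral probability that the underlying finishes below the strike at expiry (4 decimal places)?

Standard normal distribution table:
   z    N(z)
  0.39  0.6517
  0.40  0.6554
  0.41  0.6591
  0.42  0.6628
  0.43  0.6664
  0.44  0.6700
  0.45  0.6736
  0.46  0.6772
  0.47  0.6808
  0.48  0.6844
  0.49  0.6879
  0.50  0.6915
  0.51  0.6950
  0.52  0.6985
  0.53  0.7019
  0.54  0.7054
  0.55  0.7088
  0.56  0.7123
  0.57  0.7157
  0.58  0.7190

0.6736

σ√T = 0.38 × 0.2887 = 0.1097
d₁ = [ln(470/490) + (0.024 − 0.043 + ½·0.38²)·0.08333] / (σ√T) = (-0.0417 + 0.0044) / 0.1097 = -0.3395 ⇒ -0.34
d₂ = -0.3395 − 0.1097 = -0.4492 ⇒ -0.45
Risk-neutral Pr[S_T < K] = N(−d₂) = N(0.45) = 0.6736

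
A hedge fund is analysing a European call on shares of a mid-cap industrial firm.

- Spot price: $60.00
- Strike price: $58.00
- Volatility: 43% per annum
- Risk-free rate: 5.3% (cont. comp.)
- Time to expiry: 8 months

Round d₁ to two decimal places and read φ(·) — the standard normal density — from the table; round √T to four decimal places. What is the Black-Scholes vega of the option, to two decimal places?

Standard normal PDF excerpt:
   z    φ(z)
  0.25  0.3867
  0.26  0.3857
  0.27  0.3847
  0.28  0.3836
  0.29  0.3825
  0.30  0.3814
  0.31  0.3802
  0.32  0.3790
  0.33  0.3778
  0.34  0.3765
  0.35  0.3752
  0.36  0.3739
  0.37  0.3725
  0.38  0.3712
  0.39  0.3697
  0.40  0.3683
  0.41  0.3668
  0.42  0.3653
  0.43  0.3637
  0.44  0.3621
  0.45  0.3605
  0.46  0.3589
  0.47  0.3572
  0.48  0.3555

18.25

σ√T = 0.43 × 0.8165 = 0.3511
ln(S/K) + (r + σ²/2)T = ln(60/58) + (0.053 + 0.43²/2)·0.6667 = 0.0339 + 0.0970 = 0.1309
d₁ = 0.1309 / 0.3511 = 0.3727 ⇒ 0.37
√T = √0.6667 = 0.8165
φ(d₁) = φ(0.37) = 0.3725
vega = S·φ(d₁)·√T = 60·0.3725·0.8165 = 18.2488
(Vega is the same for a European call and put with the same parameters.)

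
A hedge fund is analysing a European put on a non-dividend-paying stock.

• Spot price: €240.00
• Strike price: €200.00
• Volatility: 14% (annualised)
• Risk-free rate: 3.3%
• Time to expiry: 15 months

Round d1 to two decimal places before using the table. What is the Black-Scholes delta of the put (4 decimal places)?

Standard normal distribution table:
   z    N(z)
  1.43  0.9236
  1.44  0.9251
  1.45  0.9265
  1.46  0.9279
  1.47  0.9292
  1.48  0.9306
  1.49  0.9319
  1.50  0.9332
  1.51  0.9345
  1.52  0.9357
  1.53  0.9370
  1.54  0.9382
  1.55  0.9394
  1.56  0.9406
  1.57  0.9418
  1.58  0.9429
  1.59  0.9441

-0.0655

σ√T = 0.14 × 1.1180 = 0.1565
ln(S/K) + (r + σ²/2)T = ln(240/200) + (0.033 + 0.14²/2)·1.25 = 0.1823 + 0.0535 = 0.2358
d₁ = 0.2358 / 0.1565 = 1.5066 ≈ 1.51
N(d₁) = N(1.51) = 0.9345
Δ_put = N(d₁) − 1 = 0.9345 − 1 = -0.0655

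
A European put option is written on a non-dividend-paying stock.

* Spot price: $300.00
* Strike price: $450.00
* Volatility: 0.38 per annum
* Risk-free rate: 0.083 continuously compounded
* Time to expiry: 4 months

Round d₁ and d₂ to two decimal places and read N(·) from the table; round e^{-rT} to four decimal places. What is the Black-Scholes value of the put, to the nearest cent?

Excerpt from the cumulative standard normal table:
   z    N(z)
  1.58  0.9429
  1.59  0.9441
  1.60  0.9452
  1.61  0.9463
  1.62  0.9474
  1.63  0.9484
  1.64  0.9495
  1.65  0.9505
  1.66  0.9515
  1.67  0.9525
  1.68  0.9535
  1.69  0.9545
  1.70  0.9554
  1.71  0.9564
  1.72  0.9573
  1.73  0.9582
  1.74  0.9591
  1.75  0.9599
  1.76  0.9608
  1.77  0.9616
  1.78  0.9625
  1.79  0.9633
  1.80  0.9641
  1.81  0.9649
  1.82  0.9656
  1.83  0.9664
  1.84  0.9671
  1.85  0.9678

T = 0.3333;  σ√T = 0.2194
d₁ = [ln(300/450) + (0.083 + 0.38²/2)·0.3333] / 0.2194 = [-0.4055 + 0.0517] / 0.2194 = -1.6123 ⇒ -1.61
d₂ = d₁ − σ√T = -1.6123 − 0.2194 = -1.8317 ⇒ -1.83
e^(−rT) = e^(−0.083·0.3333) = 0.9727
P = 450·0.9727·N(1.83) − 300·N(1.61) = 450·0.9727·0.9664 − 300·0.9463 = 423.0078 − 283.8900 = 139.1178

$139.12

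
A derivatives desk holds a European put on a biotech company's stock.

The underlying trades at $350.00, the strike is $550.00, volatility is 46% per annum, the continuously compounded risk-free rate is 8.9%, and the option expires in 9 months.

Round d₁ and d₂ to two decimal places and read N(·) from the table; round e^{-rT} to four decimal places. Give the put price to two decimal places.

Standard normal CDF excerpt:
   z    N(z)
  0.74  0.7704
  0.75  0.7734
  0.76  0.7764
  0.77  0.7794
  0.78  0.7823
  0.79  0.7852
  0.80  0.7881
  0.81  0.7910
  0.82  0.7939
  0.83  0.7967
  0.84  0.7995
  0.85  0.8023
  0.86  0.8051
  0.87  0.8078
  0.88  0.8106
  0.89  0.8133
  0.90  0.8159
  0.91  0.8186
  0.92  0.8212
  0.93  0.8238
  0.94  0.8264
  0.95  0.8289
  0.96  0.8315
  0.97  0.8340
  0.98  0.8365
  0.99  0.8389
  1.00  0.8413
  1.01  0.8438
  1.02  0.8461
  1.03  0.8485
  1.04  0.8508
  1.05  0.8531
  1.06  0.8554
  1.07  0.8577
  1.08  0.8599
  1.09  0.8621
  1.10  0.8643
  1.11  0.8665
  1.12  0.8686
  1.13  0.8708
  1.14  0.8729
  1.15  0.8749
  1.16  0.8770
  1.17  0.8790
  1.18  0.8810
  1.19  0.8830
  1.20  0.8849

T = 0.75;  σ√T = 0.3984
d₁ = [ln(350/550) + (0.089 + 0.46²/2)·0.75] / 0.3984 = [-0.4520 + 0.1461] / 0.3984 = -0.7678 ≈ -0.77
d₂ = d₁ − σ√T = -0.7678 − 0.3984 = -1.1662 ≈ -1.17
exp(−rT) = exp(−0.089·0.75) = 0.9354
N(−d₂) = N(1.17) = 0.8790;  N(−d₁) = N(0.77) = 0.7794
P = 550·0.9354·0.8790 − 350·0.7794 = 452.2191 − 272.7900 = 179.4291

$179.43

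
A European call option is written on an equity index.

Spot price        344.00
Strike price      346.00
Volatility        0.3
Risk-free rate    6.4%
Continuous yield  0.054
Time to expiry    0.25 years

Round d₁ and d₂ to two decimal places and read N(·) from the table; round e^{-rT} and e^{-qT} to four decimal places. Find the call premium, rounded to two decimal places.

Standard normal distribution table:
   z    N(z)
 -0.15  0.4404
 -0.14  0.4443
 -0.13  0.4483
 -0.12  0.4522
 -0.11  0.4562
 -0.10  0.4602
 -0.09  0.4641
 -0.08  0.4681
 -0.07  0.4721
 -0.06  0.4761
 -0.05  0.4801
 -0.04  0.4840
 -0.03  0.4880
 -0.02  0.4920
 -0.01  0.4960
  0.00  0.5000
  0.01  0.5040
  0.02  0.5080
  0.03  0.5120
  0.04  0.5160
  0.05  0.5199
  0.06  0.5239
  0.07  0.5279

19.75

T = 0.25;  σ√T = 0.1500
ln(S/K) + (r − q + σ²/2)T = ln(344/346) + (0.064 − 0.054 + 0.3²/2)·0.25 = -0.0058 + 0.0138 = 0.0080
d₁ = 0.0080 / 0.1500 = 0.0530 ≈ 0.05
d₂ = d₁ − σ√T = 0.0530 − 0.1500 = -0.0970 ≈ -0.10
e^(−qT) = e^(−0.054·0.25) = 0.9866;  e^(−rT) = e^(−0.064·0.25) = 0.9841
N(d₁) = N(0.05) = 0.5199;  N(d₂) = N(-0.10) = 0.4602
C = 344·0.9866·0.5199 − 346·0.9841·0.4602 = 176.4491 − 156.6975 = 19.7516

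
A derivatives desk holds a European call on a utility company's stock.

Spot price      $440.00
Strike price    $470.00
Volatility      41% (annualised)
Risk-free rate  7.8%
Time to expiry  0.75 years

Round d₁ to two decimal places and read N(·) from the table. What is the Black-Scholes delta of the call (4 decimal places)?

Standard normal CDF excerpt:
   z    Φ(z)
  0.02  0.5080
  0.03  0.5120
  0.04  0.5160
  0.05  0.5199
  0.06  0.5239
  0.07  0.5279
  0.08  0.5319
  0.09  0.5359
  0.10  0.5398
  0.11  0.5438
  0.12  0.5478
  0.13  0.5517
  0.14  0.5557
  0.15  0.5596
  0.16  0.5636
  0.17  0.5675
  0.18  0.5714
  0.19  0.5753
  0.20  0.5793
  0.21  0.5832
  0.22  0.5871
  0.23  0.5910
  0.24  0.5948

σ√T = 0.41·√0.75 = 0.3551
d₁ = [ln(440/470) + (0.078 + ½·0.41²)·0.75] / (σ√T) = (-0.0660 + 0.1215) / 0.3551 = 0.1565 ≈ 0.16
N(d₁) = N(0.16) = 0.5636
Δ_call = N(d₁) = 0.5636

0.5636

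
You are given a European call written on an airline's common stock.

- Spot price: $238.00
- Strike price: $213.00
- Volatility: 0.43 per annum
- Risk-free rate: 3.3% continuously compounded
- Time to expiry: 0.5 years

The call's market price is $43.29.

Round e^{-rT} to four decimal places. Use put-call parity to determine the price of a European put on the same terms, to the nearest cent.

$14.80

e^(−rT) = e^(−0.033·0.5) = 0.9836
Put-call parity: C − P = S − K·e^(−rT) = 238 − 213·0.9836 = 238 − 209.5068 = 28.4932
P = C − (C − P) = 43.29 − (28.4932) = 14.7968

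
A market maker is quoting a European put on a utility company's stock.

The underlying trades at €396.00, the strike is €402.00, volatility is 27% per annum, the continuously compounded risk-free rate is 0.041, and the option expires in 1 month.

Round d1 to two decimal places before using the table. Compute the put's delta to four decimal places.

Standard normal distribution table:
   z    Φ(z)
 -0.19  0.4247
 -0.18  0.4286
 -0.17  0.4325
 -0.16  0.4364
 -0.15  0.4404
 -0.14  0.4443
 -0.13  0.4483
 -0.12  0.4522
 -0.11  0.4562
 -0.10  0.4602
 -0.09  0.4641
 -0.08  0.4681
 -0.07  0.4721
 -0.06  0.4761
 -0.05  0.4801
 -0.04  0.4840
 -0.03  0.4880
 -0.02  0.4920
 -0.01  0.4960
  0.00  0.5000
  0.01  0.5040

σ√T = 0.27 × 0.2887 = 0.0779
d₁ = [ln(396/402) + (0.041 + ½·0.27²)·0.08333] / (σ√T) = (-0.0150 + 0.0065) / 0.0779 = -0.1101 → -0.11
N(d₁) = N(-0.11) = 0.4562
Δ_put = N(d₁) − 1 = 0.4562 − 1 = -0.5438

-0.5438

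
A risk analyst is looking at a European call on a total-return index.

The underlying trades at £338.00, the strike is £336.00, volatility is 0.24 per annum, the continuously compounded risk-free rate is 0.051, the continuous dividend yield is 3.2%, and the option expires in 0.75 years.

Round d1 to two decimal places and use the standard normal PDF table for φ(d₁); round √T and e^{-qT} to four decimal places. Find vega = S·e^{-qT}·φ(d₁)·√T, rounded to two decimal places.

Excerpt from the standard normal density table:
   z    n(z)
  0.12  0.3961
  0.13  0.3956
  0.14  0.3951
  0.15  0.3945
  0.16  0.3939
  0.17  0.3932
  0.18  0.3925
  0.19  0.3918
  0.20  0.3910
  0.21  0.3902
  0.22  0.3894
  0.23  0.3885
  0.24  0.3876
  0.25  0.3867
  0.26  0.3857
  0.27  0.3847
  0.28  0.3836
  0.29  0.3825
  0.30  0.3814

111.74

σ√T = 0.24 × 0.8660 = 0.2078
d₁ = [ln(338/336) + (0.051 − 0.032 + 0.24²/2)·0.75] / 0.2078 = [0.0059 + 0.0358] / 0.2078 = 0.2010 which rounds to 0.20
√T = √0.75 = 0.8660
φ(d₁) = φ(0.20) = 0.3910
e^(−qT) = e^(−0.032·0.75) = 0.9763
vega = S·e^(−qT)·φ(d₁)·√T = 338·0.9763·0.3910·0.8660 = 111.7364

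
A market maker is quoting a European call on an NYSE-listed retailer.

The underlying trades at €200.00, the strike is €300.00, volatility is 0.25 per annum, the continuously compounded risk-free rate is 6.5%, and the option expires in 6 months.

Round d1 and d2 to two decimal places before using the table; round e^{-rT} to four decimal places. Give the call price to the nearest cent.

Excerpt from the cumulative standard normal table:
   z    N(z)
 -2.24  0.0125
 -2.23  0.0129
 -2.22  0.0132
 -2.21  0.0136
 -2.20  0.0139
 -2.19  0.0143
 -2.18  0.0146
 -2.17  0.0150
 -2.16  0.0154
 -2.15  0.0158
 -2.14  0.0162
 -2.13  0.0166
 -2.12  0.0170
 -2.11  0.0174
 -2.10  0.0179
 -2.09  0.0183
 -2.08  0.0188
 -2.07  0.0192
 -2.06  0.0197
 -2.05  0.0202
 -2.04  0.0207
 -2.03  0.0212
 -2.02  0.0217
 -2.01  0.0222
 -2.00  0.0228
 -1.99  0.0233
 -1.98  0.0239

€0.30

T = 0.5;  σ√T = 0.1768
d₁ = [ln(200/300) + (0.065 + 0.25²/2)·0.5] / 0.1768 = [-0.4055 + 0.0481] / 0.1768 = -2.0214 ≈ -2.02
d₂ = d₁ − σ√T = -2.0214 − 0.1768 = -2.1982 ≈ -2.20
exp(−rT) = exp(−0.065·0.5) = 0.9680
C = 200·N(-2.02) − 300·0.9680·N(-2.20) = 200·0.0217 − 300·0.9680·0.0139 = 4.3400 − 4.0366 = 0.3034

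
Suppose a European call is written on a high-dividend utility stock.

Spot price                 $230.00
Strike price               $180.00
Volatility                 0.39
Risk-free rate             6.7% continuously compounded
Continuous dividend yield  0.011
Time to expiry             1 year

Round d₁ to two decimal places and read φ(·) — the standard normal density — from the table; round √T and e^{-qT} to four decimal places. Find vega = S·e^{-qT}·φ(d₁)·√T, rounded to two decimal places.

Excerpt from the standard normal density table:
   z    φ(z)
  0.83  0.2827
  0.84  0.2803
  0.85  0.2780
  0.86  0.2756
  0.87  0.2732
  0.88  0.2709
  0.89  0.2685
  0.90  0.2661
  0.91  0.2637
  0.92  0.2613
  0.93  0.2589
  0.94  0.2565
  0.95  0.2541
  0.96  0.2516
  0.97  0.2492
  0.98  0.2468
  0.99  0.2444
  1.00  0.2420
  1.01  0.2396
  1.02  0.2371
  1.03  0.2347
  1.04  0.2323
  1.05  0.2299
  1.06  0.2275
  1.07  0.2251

56.69

T = 1;  σ√T = 0.3900
d₁ = [ln(230/180) + (0.067 − 0.011 + 0.39²/2)·1] / 0.3900 = [0.2451 + 0.1321] / 0.3900 = 0.9671 ≈ 0.97
√T = √1 = 1.0000
φ(d₁) = φ(0.97) = 0.2492
e^(−qT) = e^(−0.011·1) = 0.9891
vega = S·e^(−qT)·φ(d₁)·√T = 230·0.9891·0.2492·1.0000 = 56.6913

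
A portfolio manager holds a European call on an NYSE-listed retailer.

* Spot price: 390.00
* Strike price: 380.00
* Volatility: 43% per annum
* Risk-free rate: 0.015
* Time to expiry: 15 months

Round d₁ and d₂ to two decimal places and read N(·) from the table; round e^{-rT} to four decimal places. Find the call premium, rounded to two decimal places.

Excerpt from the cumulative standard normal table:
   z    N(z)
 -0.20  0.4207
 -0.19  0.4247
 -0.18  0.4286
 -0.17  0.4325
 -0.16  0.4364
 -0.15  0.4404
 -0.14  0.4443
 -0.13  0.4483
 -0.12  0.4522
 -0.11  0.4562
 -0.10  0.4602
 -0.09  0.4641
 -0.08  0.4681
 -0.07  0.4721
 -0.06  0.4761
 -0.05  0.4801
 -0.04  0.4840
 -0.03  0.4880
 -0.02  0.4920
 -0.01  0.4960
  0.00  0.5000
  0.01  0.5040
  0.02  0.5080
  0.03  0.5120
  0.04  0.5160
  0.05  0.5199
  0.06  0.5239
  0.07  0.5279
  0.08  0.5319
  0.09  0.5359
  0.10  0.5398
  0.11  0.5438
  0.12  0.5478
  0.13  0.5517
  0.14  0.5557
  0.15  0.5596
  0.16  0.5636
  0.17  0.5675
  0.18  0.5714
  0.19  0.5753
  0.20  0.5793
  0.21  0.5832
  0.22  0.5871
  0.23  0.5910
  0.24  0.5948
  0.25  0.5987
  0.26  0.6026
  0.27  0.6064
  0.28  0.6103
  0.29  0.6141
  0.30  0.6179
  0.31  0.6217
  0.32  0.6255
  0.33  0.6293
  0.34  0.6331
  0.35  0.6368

σ√T = 0.43 × 1.1180 = 0.4808
d₁ = [ln(390/380) + (0.015 + 0.43²/2)·1.25] / 0.4808 = [0.0260 + 0.1343] / 0.4808 = 0.3334 ≈ 0.33
d₂ = d₁ − σ√T = 0.3334 − 0.4808 = -0.1473 ≈ -0.15
exp(−rT) = exp(−0.015·1.25) = 0.9814
N(d₁) = N(0.33) = 0.6293;  N(d₂) = N(-0.15) = 0.4404
C = 390·0.6293 − 380·0.9814·0.4404 = 245.4270 − 164.2393 = 81.1877

81.19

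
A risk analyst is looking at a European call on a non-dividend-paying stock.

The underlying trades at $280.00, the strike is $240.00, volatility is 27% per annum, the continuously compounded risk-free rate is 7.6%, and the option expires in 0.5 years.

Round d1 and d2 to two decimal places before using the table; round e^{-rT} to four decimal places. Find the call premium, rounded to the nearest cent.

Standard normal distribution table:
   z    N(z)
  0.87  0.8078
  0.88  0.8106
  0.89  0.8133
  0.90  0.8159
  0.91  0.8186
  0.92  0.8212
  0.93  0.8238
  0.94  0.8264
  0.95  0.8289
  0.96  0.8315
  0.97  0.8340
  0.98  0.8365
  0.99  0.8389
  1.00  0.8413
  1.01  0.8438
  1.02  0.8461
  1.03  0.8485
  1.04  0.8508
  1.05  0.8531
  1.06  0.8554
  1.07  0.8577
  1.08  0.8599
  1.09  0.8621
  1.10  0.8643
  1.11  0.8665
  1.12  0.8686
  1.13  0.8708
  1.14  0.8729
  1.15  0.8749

σ√T = 0.27 × 0.7071 = 0.1909
d₁ = [ln(280/240) + (0.076 + 0.27²/2)·0.5] / 0.1909 = [0.1542 + 0.0562] / 0.1909 = 1.1019 which rounds to 1.10
d₂ = d₁ − σ√T = 1.1019 − 0.1909 = 0.9110 which rounds to 0.91
exp(−rT) = exp(−0.076·0.5) = 0.9627
N(d₁) = N(1.10) = 0.8643;  N(d₂) = N(0.91) = 0.8186
C = 280·0.8643 − 240·0.9627·0.8186 = 242.0040 − 189.1359 = 52.8681

$52.87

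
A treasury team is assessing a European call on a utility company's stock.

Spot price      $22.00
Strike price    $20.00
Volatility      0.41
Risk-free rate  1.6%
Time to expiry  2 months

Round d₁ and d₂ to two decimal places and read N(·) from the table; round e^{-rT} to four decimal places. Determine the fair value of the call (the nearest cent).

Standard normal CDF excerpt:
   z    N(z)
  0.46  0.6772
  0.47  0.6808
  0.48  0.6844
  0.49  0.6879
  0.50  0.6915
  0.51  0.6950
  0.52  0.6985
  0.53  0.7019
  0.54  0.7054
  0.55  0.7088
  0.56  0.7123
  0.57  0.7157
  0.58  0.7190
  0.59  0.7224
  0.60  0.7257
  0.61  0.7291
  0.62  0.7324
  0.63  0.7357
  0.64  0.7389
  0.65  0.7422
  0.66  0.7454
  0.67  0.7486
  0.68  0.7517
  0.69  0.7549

$2.68

σ√T = 0.41 × 0.4082 = 0.1674
d₁ = [ln(22/20) + (0.016 + ½·0.41²)·0.1667] / (σ√T) = (0.0953 + 0.0167) / 0.1674 = 0.6690 ⇒ 0.67
d₂ = 0.6690 − 0.1674 = 0.5017 ⇒ 0.50
exp(−rT) = exp(−0.016·0.1667) = 0.9973
N(d₁) = N(0.67) = 0.7486;  N(d₂) = N(0.50) = 0.6915
C = 22·0.7486 − 20·0.9973·0.6915 = 16.4692 − 13.7927 = 2.6765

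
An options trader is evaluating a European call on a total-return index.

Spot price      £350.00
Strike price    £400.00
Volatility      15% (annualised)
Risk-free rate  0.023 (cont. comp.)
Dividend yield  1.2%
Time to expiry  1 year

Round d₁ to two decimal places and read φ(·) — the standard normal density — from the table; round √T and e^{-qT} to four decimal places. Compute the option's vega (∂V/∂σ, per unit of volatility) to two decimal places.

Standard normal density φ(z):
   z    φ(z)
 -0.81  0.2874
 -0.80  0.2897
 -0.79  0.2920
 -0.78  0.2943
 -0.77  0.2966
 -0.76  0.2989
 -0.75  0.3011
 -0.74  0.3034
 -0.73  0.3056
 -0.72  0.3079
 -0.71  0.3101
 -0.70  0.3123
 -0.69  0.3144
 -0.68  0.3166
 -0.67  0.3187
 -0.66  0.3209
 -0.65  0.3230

104.93

T = 1;  σ√T = 0.1500
d₁ = [ln(350/400) + (0.023 − 0.012 + 0.15²/2)·1] / 0.1500 = [-0.1335 + 0.0222] / 0.1500 = -0.7419 which rounds to -0.74
√T = √1 = 1.0000
φ(d₁) = φ(-0.74) = 0.3034
e^(−qT) = e^(−0.012·1) = 0.9881
vega = S·e^(−qT)·φ(d₁)·√T = 350·0.9881·0.3034·1.0000 = 104.9263
(Call and put vega coincide under Black-Scholes.)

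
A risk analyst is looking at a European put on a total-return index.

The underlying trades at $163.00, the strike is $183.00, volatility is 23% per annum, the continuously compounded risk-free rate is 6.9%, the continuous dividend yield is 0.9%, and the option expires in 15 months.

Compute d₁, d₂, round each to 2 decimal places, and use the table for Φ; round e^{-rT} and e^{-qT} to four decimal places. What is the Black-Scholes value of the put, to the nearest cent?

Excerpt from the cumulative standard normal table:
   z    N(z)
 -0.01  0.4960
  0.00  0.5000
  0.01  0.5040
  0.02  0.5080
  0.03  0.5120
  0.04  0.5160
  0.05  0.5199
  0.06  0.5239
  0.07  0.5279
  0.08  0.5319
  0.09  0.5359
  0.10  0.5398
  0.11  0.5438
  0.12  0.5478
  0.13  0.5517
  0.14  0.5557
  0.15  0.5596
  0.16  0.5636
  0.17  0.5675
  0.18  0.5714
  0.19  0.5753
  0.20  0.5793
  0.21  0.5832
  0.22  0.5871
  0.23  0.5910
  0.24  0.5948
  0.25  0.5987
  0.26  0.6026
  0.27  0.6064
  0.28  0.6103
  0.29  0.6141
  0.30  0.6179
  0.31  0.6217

$20.58

σ√T = 0.23 × 1.1180 = 0.2571
d₁ = [ln(163/183) + (0.069 − 0.009 + ½·0.23²)·1.25] / (σ√T) = (-0.1157 + 0.1081) / 0.2571 = -0.0298 ⇒ -0.03
d₂ = -0.0298 − 0.2571 = -0.2870 ⇒ -0.29
e^(−qT) = e^(−0.009·1.25) = 0.9888;  e^(−rT) = e^(−0.069·1.25) = 0.9174
N(−d₂) = N(0.29) = 0.6141;  N(−d₁) = N(0.03) = 0.5120
P = 183·0.9174·0.6141 − 163·0.9888·0.5120 = 103.0977 − 82.5213 = 20.5764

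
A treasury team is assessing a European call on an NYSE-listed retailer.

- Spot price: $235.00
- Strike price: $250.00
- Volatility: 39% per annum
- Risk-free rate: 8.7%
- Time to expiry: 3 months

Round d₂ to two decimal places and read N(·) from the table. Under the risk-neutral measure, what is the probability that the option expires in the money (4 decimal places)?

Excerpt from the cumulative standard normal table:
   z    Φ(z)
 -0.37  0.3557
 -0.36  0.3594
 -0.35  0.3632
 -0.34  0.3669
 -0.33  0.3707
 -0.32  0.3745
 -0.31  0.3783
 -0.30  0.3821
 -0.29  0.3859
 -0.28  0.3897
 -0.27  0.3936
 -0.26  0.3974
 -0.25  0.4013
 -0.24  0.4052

σ√T = 0.39 × 0.5000 = 0.1950
d₁ = [ln(235/250) + (0.087 + 0.39²/2)·0.25] / 0.1950 = [-0.0619 + 0.0408] / 0.1950 = -0.1083 ≈ -0.11
d₂ = d₁ − σ√T = -0.1083 − 0.1950 = -0.3033 ≈ -0.30
Risk-neutral Pr[S_T > K] = N(d₂) = N(-0.30) = 0.3821

0.3821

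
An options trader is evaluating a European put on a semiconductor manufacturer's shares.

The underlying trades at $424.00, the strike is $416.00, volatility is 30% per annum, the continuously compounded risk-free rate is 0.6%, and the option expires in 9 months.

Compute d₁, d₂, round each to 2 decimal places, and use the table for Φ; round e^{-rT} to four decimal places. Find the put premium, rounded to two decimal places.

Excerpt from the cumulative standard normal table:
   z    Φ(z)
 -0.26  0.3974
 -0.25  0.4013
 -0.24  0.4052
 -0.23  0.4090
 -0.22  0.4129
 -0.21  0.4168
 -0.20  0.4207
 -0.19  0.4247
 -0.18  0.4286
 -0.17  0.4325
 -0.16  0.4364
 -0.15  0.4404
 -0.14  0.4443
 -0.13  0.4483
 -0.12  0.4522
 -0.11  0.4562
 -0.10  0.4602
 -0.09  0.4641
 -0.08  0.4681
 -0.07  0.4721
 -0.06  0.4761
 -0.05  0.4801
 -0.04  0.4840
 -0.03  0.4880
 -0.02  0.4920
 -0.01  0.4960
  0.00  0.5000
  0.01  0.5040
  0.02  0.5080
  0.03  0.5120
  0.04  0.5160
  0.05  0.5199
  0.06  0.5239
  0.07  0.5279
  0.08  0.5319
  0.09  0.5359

$38.62

σ√T = 0.3·√0.75 = 0.2598
d₁ = [ln(424/416) + (0.006 + 0.3²/2)·0.75] / 0.2598 = [0.0190 + 0.0382] / 0.2598 = 0.2205 → 0.22
d₂ = d₁ − σ√T = 0.2205 − 0.2598 = -0.0393 → -0.04
e^(−rT) = e^(−0.006·0.75) = 0.9955
N(−d₂) = N(0.04) = 0.5160;  N(−d₁) = N(-0.22) = 0.4129
P = 416·0.9955·0.5160 − 424·0.4129 = 213.6900 − 175.0696 = 38.6204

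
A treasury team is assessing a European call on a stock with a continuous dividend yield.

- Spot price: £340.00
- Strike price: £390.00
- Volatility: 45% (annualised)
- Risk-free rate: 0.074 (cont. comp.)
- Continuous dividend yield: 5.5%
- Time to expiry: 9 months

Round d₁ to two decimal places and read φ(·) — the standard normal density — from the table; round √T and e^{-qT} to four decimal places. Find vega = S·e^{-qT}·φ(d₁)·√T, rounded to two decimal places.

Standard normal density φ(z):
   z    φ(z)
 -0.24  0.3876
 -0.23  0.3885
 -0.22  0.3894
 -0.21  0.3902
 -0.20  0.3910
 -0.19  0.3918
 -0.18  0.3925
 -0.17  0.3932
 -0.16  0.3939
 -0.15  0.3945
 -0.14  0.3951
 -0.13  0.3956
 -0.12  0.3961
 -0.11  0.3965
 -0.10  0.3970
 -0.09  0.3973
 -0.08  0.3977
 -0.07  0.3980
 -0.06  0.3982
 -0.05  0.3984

111.92

σ√T = 0.45·√0.75 = 0.3897
d₁ = [ln(340/390) + (0.074 − 0.055 + 0.45²/2)·0.75] / 0.3897 = [-0.1372 + 0.0902] / 0.3897 = -0.1206 → -0.12
√T = √0.75 = 0.8660
φ(d₁) = φ(-0.12) = 0.3961
exp(−qT) = exp(−0.055·0.75) = 0.9596
vega = S·exp(−qT)·φ(d₁)·√T = 340·0.9596·0.3961·0.8660 = 111.9159
(Call and put vega coincide under Black-Scholes.)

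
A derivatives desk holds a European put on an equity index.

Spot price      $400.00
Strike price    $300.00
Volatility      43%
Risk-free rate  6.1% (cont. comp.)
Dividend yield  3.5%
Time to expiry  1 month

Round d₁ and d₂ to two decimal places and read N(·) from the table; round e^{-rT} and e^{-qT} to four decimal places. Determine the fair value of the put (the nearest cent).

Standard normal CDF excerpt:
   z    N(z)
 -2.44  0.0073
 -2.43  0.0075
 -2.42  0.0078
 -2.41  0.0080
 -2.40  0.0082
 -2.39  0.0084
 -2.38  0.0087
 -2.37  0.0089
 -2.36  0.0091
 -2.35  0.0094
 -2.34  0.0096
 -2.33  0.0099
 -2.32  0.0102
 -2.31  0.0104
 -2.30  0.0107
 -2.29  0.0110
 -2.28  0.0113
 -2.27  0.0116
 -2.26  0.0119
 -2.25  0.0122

$0.19

T = 0.08333;  σ√T = 0.1241
ln(S/K) + (r − q + σ²/2)T = ln(400/300) + (0.061 − 0.035 + 0.43²/2)·0.08333 = 0.2877 + 0.0099 = 0.2976
d₁ = 0.2976 / 0.1241 = 2.3971 ≈ 2.40
d₂ = d₁ − σ√T = 2.3971 − 0.1241 = 2.2730 ≈ 2.27
exp(−qT) = exp(−0.035·0.08333) = 0.9971;  exp(−rT) = exp(−0.061·0.08333) = 0.9949
N(−d₂) = N(-2.27) = 0.0116;  N(−d₁) = N(-2.40) = 0.0082
P = 300·0.9949·0.0116 − 400·0.9971·0.0082 = 3.4623 − 3.2705 = 0.1918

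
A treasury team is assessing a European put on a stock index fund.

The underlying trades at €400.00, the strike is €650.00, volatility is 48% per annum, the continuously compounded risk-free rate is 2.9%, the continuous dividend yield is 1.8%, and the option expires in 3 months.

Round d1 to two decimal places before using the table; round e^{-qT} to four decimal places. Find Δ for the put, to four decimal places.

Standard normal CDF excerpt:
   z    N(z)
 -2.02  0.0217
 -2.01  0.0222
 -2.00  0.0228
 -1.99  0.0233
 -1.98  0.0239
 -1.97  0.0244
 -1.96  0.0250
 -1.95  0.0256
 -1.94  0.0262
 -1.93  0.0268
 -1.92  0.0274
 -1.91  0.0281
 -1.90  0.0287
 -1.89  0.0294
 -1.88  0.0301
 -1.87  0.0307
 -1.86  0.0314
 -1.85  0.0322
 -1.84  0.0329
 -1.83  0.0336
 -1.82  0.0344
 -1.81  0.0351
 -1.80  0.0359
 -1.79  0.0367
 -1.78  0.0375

σ√T = 0.48 × 0.5000 = 0.2400
d₁ = [ln(400/650) + (0.029 − 0.018 + 0.48²/2)·0.25] / 0.2400 = [-0.4855 + 0.0316] / 0.2400 = -1.8915 ≈ -1.89
N(d₁) = N(-1.89) = 0.0294
Δ_put = exp(−qT)·(N(d₁) − 1) = 0.9955·(0.0294 − 1) = -0.9662

-0.9662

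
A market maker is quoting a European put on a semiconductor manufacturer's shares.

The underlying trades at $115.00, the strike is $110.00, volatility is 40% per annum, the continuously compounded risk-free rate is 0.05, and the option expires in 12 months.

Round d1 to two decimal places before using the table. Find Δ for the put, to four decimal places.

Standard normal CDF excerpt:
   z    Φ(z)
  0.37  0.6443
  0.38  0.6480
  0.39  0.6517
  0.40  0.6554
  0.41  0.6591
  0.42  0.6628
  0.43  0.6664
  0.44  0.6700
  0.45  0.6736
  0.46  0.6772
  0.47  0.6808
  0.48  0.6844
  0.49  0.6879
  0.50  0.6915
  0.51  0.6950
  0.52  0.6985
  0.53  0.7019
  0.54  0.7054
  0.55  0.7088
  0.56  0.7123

-0.3300

σ√T = 0.4 × 1.0000 = 0.4000
d₁ = [ln(115/110) + (0.05 + 0.4²/2)·1] / 0.4000 = [0.0445 + 0.1300] / 0.4000 = 0.4361 → 0.44
N(d₁) = N(0.44) = 0.6700
Δ_put = N(d₁) − 1 = 0.6700 − 1 = -0.3300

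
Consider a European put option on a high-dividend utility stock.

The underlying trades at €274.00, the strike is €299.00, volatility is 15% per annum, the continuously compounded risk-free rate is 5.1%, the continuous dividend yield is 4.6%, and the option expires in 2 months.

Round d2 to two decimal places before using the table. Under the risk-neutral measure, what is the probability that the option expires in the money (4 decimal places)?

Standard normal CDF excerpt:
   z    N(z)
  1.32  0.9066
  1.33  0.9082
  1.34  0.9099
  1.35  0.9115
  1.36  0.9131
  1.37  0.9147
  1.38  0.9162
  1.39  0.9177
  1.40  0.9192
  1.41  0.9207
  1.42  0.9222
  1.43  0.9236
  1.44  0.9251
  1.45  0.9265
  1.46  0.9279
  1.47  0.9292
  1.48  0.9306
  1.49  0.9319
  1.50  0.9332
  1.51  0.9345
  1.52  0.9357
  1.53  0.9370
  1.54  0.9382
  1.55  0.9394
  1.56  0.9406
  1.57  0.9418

T = 0.1667;  σ√T = 0.0612
ln(S/K) + (r − q + σ²/2)T = ln(274/299) + (0.051 − 0.046 + 0.15²/2)·0.1667 = -0.0873 + 0.0027 = -0.0846
d₁ = -0.0846 / 0.0612 = -1.3816 which rounds to -1.38
d₂ = d₁ − σ√T = -1.3816 − 0.0612 = -1.4429 which rounds to -1.44
Risk-neutral Pr[S_T < K] = N(−d₂) = N(1.44) = 0.9251

0.9251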